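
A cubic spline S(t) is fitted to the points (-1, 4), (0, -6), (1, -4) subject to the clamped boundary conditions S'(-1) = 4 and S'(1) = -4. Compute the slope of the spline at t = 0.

-6

Let σ_i = S''(x_i). Step sizes h_i = 1, 1; slopes of the chords Δ_i = (y_(i+1) - y_i)/h_i = -10, 2.
  1·σ_0 + 4·σ_1 + 1·σ_2 = 6(Δ_1 - Δ_0) = 72
Clamped end conditions give two more equations: 2h_0·σ_0 + h_0·σ_1 = 6(Δ_0 - S'(-1)) = -84 and h_1·σ_1 + 2h_1·σ_2 = 6(S'(1) - Δ_1) = -36.
Hence σ_0 = -64, σ_1 = 44, σ_2 = -40.
On [0, 1], S'(t) = b_1 + 2c_1·t + 3d_1·t² with b_1 = Δ_1 - h_1(2σ_1 + σ_2)/6 = -6, c_1 = σ_1/2 = 22, d_1 = (σ_2 - σ_1)/(6h_1) = -14. So S'(0) = -6.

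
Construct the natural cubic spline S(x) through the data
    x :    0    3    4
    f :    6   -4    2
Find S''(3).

With m_i denoting the second derivative at x_i, h_i = 3, 1, and Δ_i = (y_(i+1) − y_i)/h_i = -10/3, 6:
  3·m_0 + 8·m_1 + 1·m_2 = 6(Δ_1 - Δ_0) = 56
Natural end conditions: m_0 = m_2 = 0.
Solving the tridiagonal system: m_0 = 0, m_1 = 7, m_2 = 0.

7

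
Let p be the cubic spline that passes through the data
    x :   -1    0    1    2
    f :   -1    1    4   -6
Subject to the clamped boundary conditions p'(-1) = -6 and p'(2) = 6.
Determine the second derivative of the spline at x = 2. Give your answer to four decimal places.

With M_i denoting the second derivative at x_i, h_i = 1, 1, 1, and Δ_i = (y_(i+1) − y_i)/h_i = 2, 3, -10:
  1·M_0 + 4·M_1 + 1·M_2 = 6(Δ_1 - Δ_0) = 6
  1·M_1 + 4·M_2 + 1·M_3 = 6(Δ_2 - Δ_1) = -78
Clamped end conditions give two more equations: 2h_0·M_0 + h_0·M_1 = 6(Δ_0 - p'(-1)) = 48 and h_2·M_2 + 2h_2·M_3 = 6(p'(2) - Δ_2) = 96.
Forward elimination and back-substitution give M_0 = 106/5, M_1 = 28/5, M_2 = -188/5, M_3 = 334/5.

66.8000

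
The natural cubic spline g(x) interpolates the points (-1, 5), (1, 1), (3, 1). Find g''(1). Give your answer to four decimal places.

1.5000

Let m_i = g''(x_i). Step sizes h_i = 2, 2; slopes of the chords Δ_i = (y_(i+1) - y_i)/h_i = -2, 0.
  2·m_0 + 8·m_1 + 2·m_2 = 6(Δ_1 - Δ_0) = 12
Natural end conditions: m_0 = m_2 = 0.
Forward elimination and back-substitution give m_0 = 0, m_1 = 3/2, m_2 = 0.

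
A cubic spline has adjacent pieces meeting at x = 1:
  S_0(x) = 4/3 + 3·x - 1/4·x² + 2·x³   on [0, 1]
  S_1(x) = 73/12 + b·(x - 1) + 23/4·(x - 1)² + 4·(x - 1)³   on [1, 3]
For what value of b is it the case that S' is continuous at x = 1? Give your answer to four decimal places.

S_0'(x) = 3 - 1/2·x + 6·x², so S_0'(1) = 17/2. On the right, S_1'(1) = b, so b = 17/2.

8.5000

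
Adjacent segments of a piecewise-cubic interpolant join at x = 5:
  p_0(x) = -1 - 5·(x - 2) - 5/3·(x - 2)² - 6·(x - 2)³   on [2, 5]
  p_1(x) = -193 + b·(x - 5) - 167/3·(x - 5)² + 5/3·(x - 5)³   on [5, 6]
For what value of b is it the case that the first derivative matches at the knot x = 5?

p_0'(x) = -5 - 10/3·(x - 2) - 18·(x - 2)², so p_0'(5) = -177. On the right, p_1'(5) = b, so b = -177.

-177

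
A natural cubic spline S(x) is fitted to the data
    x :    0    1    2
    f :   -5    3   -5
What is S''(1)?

With σ_i denoting the second derivative at x_i, h_i = 1, 1, and Δ_i = (y_(i+1) − y_i)/h_i = 8, -8:
  1·σ_0 + 4·σ_1 + 1·σ_2 = 6(Δ_1 - Δ_0) = -96
Natural end conditions: σ_0 = σ_2 = 0.
Forward elimination and back-substitution give σ_0 = 0, σ_1 = -24, σ_2 = 0.

-24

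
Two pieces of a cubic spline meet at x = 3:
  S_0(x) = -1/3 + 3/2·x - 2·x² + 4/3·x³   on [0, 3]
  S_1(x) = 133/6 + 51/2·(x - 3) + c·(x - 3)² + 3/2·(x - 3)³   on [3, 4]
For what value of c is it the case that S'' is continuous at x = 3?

10

S_0''(x) = -4 + 8·x, so S_0''(3) = 20. On the right, S_1''(3) = 2c, so c = 10.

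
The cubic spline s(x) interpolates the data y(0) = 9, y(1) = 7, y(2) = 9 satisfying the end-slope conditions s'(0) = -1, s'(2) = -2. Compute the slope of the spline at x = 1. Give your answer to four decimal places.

Write m_i for s''(x_i). With h_i = 1, 1 and divided differences Δ_i = -2, 2, the continuity of s' gives the tridiagonal system
  1·m_0 + 4·m_1 + 1·m_2 = 6(Δ_1 - Δ_0) = 24
Clamped end conditions give two more equations: 2h_0·m_0 + h_0·m_1 = 6(Δ_0 - s'(0)) = -6 and h_1·m_1 + 2h_1·m_2 = 6(s'(2) - Δ_1) = -24.
Forward elimination and back-substitution give m_0 = -19/2, m_1 = 13, m_2 = -37/2.
On [1, 2], s'(x) = b_1 + 2c_1·(x - 1) + 3d_1·(x - 1)² with b_1 = Δ_1 - h_1(2m_1 + m_2)/6 = 3/4, c_1 = m_1/2 = 13/2, d_1 = (m_2 - m_1)/(6h_1) = -21/4. So s'(1) = 3/4.

0.7500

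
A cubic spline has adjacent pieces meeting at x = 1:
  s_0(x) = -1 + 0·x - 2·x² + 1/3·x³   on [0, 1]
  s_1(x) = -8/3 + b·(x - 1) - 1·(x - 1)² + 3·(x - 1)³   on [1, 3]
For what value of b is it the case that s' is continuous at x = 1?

-3

s_0'(x) = 0 - 4·x + 1·x², so s_0'(1) = -3. On the right, s_1'(1) = b, so b = -3.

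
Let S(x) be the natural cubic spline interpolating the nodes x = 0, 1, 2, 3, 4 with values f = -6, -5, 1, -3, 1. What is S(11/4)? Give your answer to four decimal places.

Put σ_i = S'' at the i-th knot. Here h = (1, 1, 1, 1) and Δ = (1, 6, -4, 4), so the interior equations h_(i-1)·σ_(i-1) + 2(h_(i-1)+h_i)·σ_i + h_i·σ_(i+1) = 6(Δ_i − Δ_(i-1)) read
  1·σ_0 + 4·σ_1 + 1·σ_2 = 6(Δ_1 - Δ_0) = 30
  1·σ_1 + 4·σ_2 + 1·σ_3 = 6(Δ_2 - Δ_1) = -60
  1·σ_2 + 4·σ_3 + 1·σ_4 = 6(Δ_3 - Δ_2) = 48
Natural end conditions: σ_0 = σ_4 = 0.
Solving: σ_0 = 0, σ_1 = 369/28, σ_2 = -159/7, σ_3 = 495/28, σ_4 = 0.
On [2, 3], S(x) = 1 + 5/8·(x - 2) - 159/14·(x - 2)² + 377/56·(x - 2)³.
With (x - 2) = 3/4: S(11/4) = -7453/3584.

-2.0795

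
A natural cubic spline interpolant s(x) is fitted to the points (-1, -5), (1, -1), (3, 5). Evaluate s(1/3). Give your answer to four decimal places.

-2.5185

Put M_i = s'' at the i-th knot. Here h = (2, 2) and Δ = (2, 3), so the interior equations h_(i-1)·M_(i-1) + 2(h_(i-1)+h_i)·M_i + h_i·M_(i+1) = 6(Δ_i − Δ_(i-1)) read
  2·M_0 + 8·M_1 + 2·M_2 = 6(Δ_1 - Δ_0) = 6
Natural end conditions: M_0 = M_2 = 0.
Solving the tridiagonal system: M_0 = 0, M_1 = 3/4, M_2 = 0.
On [-1, 1], s(x) = -5 + 7/4·(x + 1) + 0·(x + 1)² + 1/16·(x + 1)³.
With (x + 1) = 4/3: s(1/3) = -68/27.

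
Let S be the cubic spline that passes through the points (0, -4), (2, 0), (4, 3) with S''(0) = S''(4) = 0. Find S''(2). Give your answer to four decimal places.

-0.3750

With m_i denoting the second derivative at x_i, h_i = 2, 2, and Δ_i = (y_(i+1) − y_i)/h_i = 2, 3/2:
  2·m_0 + 8·m_1 + 2·m_2 = 6(Δ_1 - Δ_0) = -3
Natural end conditions: m_0 = m_2 = 0.
Solving: m_0 = 0, m_1 = -3/8, m_2 = 0.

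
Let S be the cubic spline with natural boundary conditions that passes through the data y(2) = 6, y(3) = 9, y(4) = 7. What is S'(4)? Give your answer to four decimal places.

Let M_i = S''(x_i). Step sizes h_i = 1, 1; slopes of the chords Δ_i = (y_(i+1) - y_i)/h_i = 3, -2.
  1·M_0 + 4·M_1 + 1·M_2 = 6(Δ_1 - Δ_0) = -30
Natural end conditions: M_0 = M_2 = 0.
Forward elimination and back-substitution give M_0 = 0, M_1 = -15/2, M_2 = 0.
On [3, 4], S'(x) = b_1 + 2c_1·(x - 3) + 3d_1·(x - 3)² with b_1 = Δ_1 - h_1(2M_1 + M_2)/6 = 1/2, c_1 = M_1/2 = -15/4, d_1 = (M_2 - M_1)/(6h_1) = 5/4. So S'(4) = -13/4.

-3.2500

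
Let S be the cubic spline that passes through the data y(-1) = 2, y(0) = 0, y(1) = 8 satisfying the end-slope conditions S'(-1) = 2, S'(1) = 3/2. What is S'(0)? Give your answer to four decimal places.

Put M_i = S'' at the i-th knot. Here h = (1, 1) and Δ = (-2, 8), so the interior equations h_(i-1)·M_(i-1) + 2(h_(i-1)+h_i)·M_i + h_i·M_(i+1) = 6(Δ_i − Δ_(i-1)) read
  1·M_0 + 4·M_1 + 1·M_2 = 6(Δ_1 - Δ_0) = 60
Clamped end conditions give two more equations: 2h_0·M_0 + h_0·M_1 = 6(Δ_0 - S'(-1)) = -24 and h_1·M_1 + 2h_1·M_2 = 6(S'(1) - Δ_1) = -39.
Solving the tridiagonal system: M_0 = -109/4, M_1 = 61/2, M_2 = -139/4.
On [0, 1], S'(x) = b_1 + 2c_1·x + 3d_1·x² with b_1 = Δ_1 - h_1(2M_1 + M_2)/6 = 29/8, c_1 = M_1/2 = 61/4, d_1 = (M_2 - M_1)/(6h_1) = -87/8. So S'(0) = 29/8.

3.6250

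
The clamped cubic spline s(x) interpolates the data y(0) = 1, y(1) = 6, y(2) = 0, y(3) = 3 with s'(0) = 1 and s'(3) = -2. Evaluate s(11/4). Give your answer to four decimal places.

2.7375

Write M_i for s''(x_i). With h_i = 1, 1, 1 and divided differences Δ_i = 5, -6, 3, the continuity of s' gives the tridiagonal system
  1·M_0 + 4·M_1 + 1·M_2 = 6(Δ_1 - Δ_0) = -66
  1·M_1 + 4·M_2 + 1·M_3 = 6(Δ_2 - Δ_1) = 54
Clamped end conditions give two more equations: 2h_0·M_0 + h_0·M_1 = 6(Δ_0 - s'(0)) = 24 and h_2·M_2 + 2h_2·M_3 = 6(s'(3) - Δ_2) = -30.
Hence M_0 = 136/5, M_1 = -152/5, M_2 = 142/5, M_3 = -146/5.
On [2, 3], s(x) = 0 - 8/5·(x - 2) + 71/5·(x - 2)² - 48/5·(x - 2)³.
With (x - 2) = 3/4: s(11/4) = 219/80.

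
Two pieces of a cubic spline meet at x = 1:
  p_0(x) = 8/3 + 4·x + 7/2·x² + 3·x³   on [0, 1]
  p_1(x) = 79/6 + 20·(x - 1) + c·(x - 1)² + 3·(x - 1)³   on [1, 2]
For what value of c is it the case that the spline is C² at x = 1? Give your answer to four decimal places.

p_0''(x) = 7 + 18·x, so p_0''(1) = 25. On the right, p_1''(1) = 2c, so c = 25/2.

12.5000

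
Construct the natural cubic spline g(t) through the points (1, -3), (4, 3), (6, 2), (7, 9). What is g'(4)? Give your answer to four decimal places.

-1.2143

Put σ_i = g'' at the i-th knot. Here h = (3, 2, 1) and Δ = (2, -1/2, 7), so the interior equations h_(i-1)·σ_(i-1) + 2(h_(i-1)+h_i)·σ_i + h_i·σ_(i+1) = 6(Δ_i − Δ_(i-1)) read
  3·σ_0 + 10·σ_1 + 2·σ_2 = 6(Δ_1 - Δ_0) = -15
  2·σ_1 + 6·σ_2 + 1·σ_3 = 6(Δ_2 - Δ_1) = 45
Natural end conditions: σ_0 = σ_3 = 0.
Solving: σ_0 = 0, σ_1 = -45/14, σ_2 = 60/7, σ_3 = 0.
On [4, 6], g'(t) = b_1 + 2c_1·(t - 4) + 3d_1·(t - 4)² with b_1 = Δ_1 - h_1(2σ_1 + σ_2)/6 = -17/14, c_1 = σ_1/2 = -45/28, d_1 = (σ_2 - σ_1)/(6h_1) = 55/56. So g'(4) = -17/14.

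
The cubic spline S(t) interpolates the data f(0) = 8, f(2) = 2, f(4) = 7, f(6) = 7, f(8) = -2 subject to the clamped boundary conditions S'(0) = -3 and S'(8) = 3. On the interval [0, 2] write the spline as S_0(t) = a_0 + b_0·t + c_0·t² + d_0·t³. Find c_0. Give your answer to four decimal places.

-1.2857

With M_i denoting the second derivative at x_i, h_i = 2, 2, 2, 2, and Δ_i = (y_(i+1) − y_i)/h_i = -3, 5/2, 0, -9/2:
  2·M_0 + 8·M_1 + 2·M_2 = 6(Δ_1 - Δ_0) = 33
  2·M_1 + 8·M_2 + 2·M_3 = 6(Δ_2 - Δ_1) = -15
  2·M_2 + 8·M_3 + 2·M_4 = 6(Δ_3 - Δ_2) = -27
Clamped end conditions give two more equations: 2h_0·M_0 + h_0·M_1 = 6(Δ_0 - S'(0)) = 0 and h_3·M_3 + 2h_3·M_4 = 6(S'(8) - Δ_3) = 45.
Solving: M_0 = -18/7, M_1 = 36/7, M_2 = -3/2, M_3 = -93/14, M_4 = 102/7.
On [0, 2], with S_0(t) = a_0 + b_0·t + c_0·t² + d_0·t³: c_0 = M_0/2 = -9/7, d_0 = (M_1 - M_0)/(6h_0) = 9/14, b_0 = Δ_0 - h_0(2M_0 + M_1)/6 = -3.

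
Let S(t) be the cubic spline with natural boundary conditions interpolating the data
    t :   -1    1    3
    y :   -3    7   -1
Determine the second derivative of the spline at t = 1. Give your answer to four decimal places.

-6.7500

Put M_i = S'' at the i-th knot. Here h = (2, 2) and Δ = (5, -4), so the interior equations h_(i-1)·M_(i-1) + 2(h_(i-1)+h_i)·M_i + h_i·M_(i+1) = 6(Δ_i − Δ_(i-1)) read
  2·M_0 + 8·M_1 + 2·M_2 = 6(Δ_1 - Δ_0) = -54
Natural end conditions: M_0 = M_2 = 0.
Solving: M_0 = 0, M_1 = -27/4, M_2 = 0.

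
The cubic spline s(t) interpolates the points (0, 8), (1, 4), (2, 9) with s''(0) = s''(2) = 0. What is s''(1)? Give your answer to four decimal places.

Put M_i = s'' at the i-th knot. Here h = (1, 1) and Δ = (-4, 5), so the interior equations h_(i-1)·M_(i-1) + 2(h_(i-1)+h_i)·M_i + h_i·M_(i+1) = 6(Δ_i − Δ_(i-1)) read
  1·M_0 + 4·M_1 + 1·M_2 = 6(Δ_1 - Δ_0) = 54
Natural end conditions: M_0 = M_2 = 0.
Hence M_0 = 0, M_1 = 27/2, M_2 = 0.

13.5000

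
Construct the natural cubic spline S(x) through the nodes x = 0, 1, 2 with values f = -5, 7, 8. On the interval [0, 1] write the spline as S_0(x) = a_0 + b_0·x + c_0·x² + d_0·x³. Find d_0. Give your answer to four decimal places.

Let M_i = S''(x_i). Step sizes h_i = 1, 1; slopes of the chords Δ_i = (y_(i+1) - y_i)/h_i = 12, 1.
  1·M_0 + 4·M_1 + 1·M_2 = 6(Δ_1 - Δ_0) = -66
Natural end conditions: M_0 = M_2 = 0.
Solving the tridiagonal system: M_0 = 0, M_1 = -33/2, M_2 = 0.
On [0, 1], with S_0(x) = a_0 + b_0·x + c_0·x² + d_0·x³: c_0 = M_0/2 = 0, d_0 = (M_1 - M_0)/(6h_0) = -11/4, b_0 = Δ_0 - h_0(2M_0 + M_1)/6 = 59/4.

-2.7500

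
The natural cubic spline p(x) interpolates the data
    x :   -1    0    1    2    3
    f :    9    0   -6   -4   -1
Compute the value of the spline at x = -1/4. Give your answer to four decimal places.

2.1680

Write M_i for p''(x_i). With h_i = 1, 1, 1, 1 and divided differences Δ_i = -9, -6, 2, 3, the continuity of p' gives the tridiagonal system
  1·M_0 + 4·M_1 + 1·M_2 = 6(Δ_1 - Δ_0) = 18
  1·M_1 + 4·M_2 + 1·M_3 = 6(Δ_2 - Δ_1) = 48
  1·M_2 + 4·M_3 + 1·M_4 = 6(Δ_3 - Δ_2) = 6
Natural end conditions: M_0 = M_4 = 0.
Forward elimination and back-substitution give M_0 = 0, M_1 = 3/2, M_2 = 12, M_3 = -3/2, M_4 = 0.
On [-1, 0], p(x) = 9 - 37/4·(x + 1) + 0·(x + 1)² + 1/4·(x + 1)³.
With (x + 1) = 3/4: p(-1/4) = 555/256.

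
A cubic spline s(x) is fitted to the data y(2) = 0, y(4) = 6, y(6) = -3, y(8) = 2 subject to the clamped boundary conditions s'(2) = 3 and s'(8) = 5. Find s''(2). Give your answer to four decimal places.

With σ_i denoting the second derivative at x_i, h_i = 2, 2, 2, and Δ_i = (y_(i+1) − y_i)/h_i = 3, -9/2, 5/2:
  2·σ_0 + 8·σ_1 + 2·σ_2 = 6(Δ_1 - Δ_0) = -45
  2·σ_1 + 8·σ_2 + 2·σ_3 = 6(Δ_2 - Δ_1) = 42
Clamped end conditions give two more equations: 2h_0·σ_0 + h_0·σ_1 = 6(Δ_0 - s'(2)) = 0 and h_2·σ_2 + 2h_2·σ_3 = 6(s'(8) - Δ_2) = 15.
Forward elimination and back-substitution give σ_0 = 64/15, σ_1 = -128/15, σ_2 = 221/30, σ_3 = 1/15.

4.2667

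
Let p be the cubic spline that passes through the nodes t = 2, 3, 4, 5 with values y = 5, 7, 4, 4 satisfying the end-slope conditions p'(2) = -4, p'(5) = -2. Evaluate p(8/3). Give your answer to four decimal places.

6.0765

With M_i denoting the second derivative at x_i, h_i = 1, 1, 1, and Δ_i = (y_(i+1) − y_i)/h_i = 2, -3, 0:
  1·M_0 + 4·M_1 + 1·M_2 = 6(Δ_1 - Δ_0) = -30
  1·M_1 + 4·M_2 + 1·M_3 = 6(Δ_2 - Δ_1) = 18
Clamped end conditions give two more equations: 2h_0·M_0 + h_0·M_1 = 6(Δ_0 - p'(2)) = 36 and h_2·M_2 + 2h_2·M_3 = 6(p'(5) - Δ_2) = -12.
Forward elimination and back-substitution give M_0 = 398/15, M_1 = -256/15, M_2 = 176/15, M_3 = -178/15.
On [2, 3], p(t) = 5 - 4·(t - 2) + 199/15·(t - 2)² - 109/15·(t - 2)³.
With (t - 2) = 2/3: p(8/3) = 2461/405.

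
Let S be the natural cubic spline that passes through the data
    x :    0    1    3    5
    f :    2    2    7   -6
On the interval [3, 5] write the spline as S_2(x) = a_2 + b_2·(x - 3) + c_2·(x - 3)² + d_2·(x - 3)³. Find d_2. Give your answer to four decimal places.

0.6705

Let m_i = S''(x_i). Step sizes h_i = 1, 2, 2; slopes of the chords Δ_i = (y_(i+1) - y_i)/h_i = 0, 5/2, -13/2.
  1·m_0 + 6·m_1 + 2·m_2 = 6(Δ_1 - Δ_0) = 15
  2·m_1 + 8·m_2 + 2·m_3 = 6(Δ_2 - Δ_1) = -54
Natural end conditions: m_0 = m_3 = 0.
Hence m_0 = 0, m_1 = 57/11, m_2 = -177/22, m_3 = 0.
On [3, 5], with S_2(x) = a_2 + b_2·(x - 3) + c_2·(x - 3)² + d_2·(x - 3)³: c_2 = m_2/2 = -177/44, d_2 = (m_3 - m_2)/(6h_2) = 59/88, b_2 = Δ_2 - h_2(2m_2 + m_3)/6 = -25/22.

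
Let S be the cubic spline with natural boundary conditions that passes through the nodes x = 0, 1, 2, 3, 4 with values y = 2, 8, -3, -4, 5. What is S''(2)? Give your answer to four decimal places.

20.1429

Write σ_i for S''(x_i). With h_i = 1, 1, 1, 1 and divided differences Δ_i = 6, -11, -1, 9, the continuity of S' gives the tridiagonal system
  1·σ_0 + 4·σ_1 + 1·σ_2 = 6(Δ_1 - Δ_0) = -102
  1·σ_1 + 4·σ_2 + 1·σ_3 = 6(Δ_2 - Δ_1) = 60
  1·σ_2 + 4·σ_3 + 1·σ_4 = 6(Δ_3 - Δ_2) = 60
Natural end conditions: σ_0 = σ_4 = 0.
Solving the tridiagonal system: σ_0 = 0, σ_1 = -855/28, σ_2 = 141/7, σ_3 = 279/28, σ_4 = 0.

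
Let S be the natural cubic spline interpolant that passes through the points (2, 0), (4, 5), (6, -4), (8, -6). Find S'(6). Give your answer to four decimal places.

-3.8000

Write M_i for S''(x_i). With h_i = 2, 2, 2 and divided differences Δ_i = 5/2, -9/2, -1, the continuity of S' gives the tridiagonal system
  2·M_0 + 8·M_1 + 2·M_2 = 6(Δ_1 - Δ_0) = -42
  2·M_1 + 8·M_2 + 2·M_3 = 6(Δ_2 - Δ_1) = 21
Natural end conditions: M_0 = M_3 = 0.
Hence M_0 = 0, M_1 = -63/10, M_2 = 21/5, M_3 = 0.
On [6, 8], S'(t) = b_2 + 2c_2·(t - 6) + 3d_2·(t - 6)² with b_2 = Δ_2 - h_2(2M_2 + M_3)/6 = -19/5, c_2 = M_2/2 = 21/10, d_2 = (M_3 - M_2)/(6h_2) = -7/20. So S'(6) = -19/5.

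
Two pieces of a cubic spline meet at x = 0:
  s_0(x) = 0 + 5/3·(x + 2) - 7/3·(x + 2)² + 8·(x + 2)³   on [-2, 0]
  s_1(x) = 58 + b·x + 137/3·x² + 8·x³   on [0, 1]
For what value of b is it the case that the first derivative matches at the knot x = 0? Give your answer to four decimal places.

s_0'(x) = 5/3 - 14/3·(x + 2) + 24·(x + 2)², so s_0'(0) = 265/3. On the right, s_1'(0) = b, so b = 265/3.

88.3333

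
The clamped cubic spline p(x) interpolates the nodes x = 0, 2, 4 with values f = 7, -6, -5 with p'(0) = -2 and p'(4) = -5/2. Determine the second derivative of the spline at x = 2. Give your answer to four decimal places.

Put σ_i = p'' at the i-th knot. Here h = (2, 2) and Δ = (-13/2, 1/2), so the interior equations h_(i-1)·σ_(i-1) + 2(h_(i-1)+h_i)·σ_i + h_i·σ_(i+1) = 6(Δ_i − Δ_(i-1)) read
  2·σ_0 + 8·σ_1 + 2·σ_2 = 6(Δ_1 - Δ_0) = 42
Clamped end conditions give two more equations: 2h_0·σ_0 + h_0·σ_1 = 6(Δ_0 - p'(0)) = -27 and h_1·σ_1 + 2h_1·σ_2 = 6(p'(4) - Δ_1) = -18.
Solving the tridiagonal system: σ_0 = -97/8, σ_1 = 43/4, σ_2 = -79/8.

10.7500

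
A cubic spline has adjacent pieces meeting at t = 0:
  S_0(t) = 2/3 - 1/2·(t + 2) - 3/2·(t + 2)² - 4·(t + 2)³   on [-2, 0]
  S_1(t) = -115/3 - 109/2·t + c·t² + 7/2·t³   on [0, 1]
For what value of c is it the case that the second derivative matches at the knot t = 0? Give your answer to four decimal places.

-25.5000

S_0''(t) = -3 - 24·(t + 2), so S_0''(0) = -51. On the right, S_1''(0) = 2c, so c = -51/2.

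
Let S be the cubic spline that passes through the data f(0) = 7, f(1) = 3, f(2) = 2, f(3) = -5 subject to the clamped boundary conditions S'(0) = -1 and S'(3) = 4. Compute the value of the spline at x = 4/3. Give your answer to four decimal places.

Let M_i = S''(x_i). Step sizes h_i = 1, 1, 1; slopes of the chords Δ_i = (y_(i+1) - y_i)/h_i = -4, -1, -7.
  1·M_0 + 4·M_1 + 1·M_2 = 6(Δ_1 - Δ_0) = 18
  1·M_1 + 4·M_2 + 1·M_3 = 6(Δ_2 - Δ_1) = -36
Clamped end conditions give two more equations: 2h_0·M_0 + h_0·M_1 = 6(Δ_0 - S'(0)) = -18 and h_2·M_2 + 2h_2·M_3 = 6(S'(3) - Δ_2) = 66.
Solving: M_0 = -244/15, M_1 = 218/15, M_2 = -358/15, M_3 = 674/15.
On [1, 2], S(x) = 3 - 28/15·(x - 1) + 109/15·(x - 1)² - 32/5·(x - 1)³.
With (x - 1) = 1/3: S(4/3) = 398/135.

2.9481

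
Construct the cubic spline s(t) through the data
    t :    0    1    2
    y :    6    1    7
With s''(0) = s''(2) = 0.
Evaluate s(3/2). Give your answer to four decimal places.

Put σ_i = s'' at the i-th knot. Here h = (1, 1) and Δ = (-5, 6), so the interior equations h_(i-1)·σ_(i-1) + 2(h_(i-1)+h_i)·σ_i + h_i·σ_(i+1) = 6(Δ_i − Δ_(i-1)) read
  1·σ_0 + 4·σ_1 + 1·σ_2 = 6(Δ_1 - Δ_0) = 66
Natural end conditions: σ_0 = σ_2 = 0.
Solving the tridiagonal system: σ_0 = 0, σ_1 = 33/2, σ_2 = 0.
On [1, 2], s(t) = 1 + 1/2·(t - 1) + 33/4·(t - 1)² - 11/4·(t - 1)³.
With (t - 1) = 1/2: s(3/2) = 95/32.

2.9688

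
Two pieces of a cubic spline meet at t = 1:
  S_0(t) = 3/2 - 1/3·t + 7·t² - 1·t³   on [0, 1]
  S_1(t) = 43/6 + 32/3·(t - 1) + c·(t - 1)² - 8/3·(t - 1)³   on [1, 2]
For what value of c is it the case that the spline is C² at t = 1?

4

S_0''(t) = 14 - 6·t, so S_0''(1) = 8. On the right, S_1''(1) = 2c, so c = 4.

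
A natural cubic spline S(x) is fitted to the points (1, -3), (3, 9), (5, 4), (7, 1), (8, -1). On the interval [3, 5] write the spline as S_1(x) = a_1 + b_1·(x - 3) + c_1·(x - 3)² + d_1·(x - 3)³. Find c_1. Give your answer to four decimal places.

With M_i denoting the second derivative at x_i, h_i = 2, 2, 2, 1, and Δ_i = (y_(i+1) − y_i)/h_i = 6, -5/2, -3/2, -2:
  2·M_0 + 8·M_1 + 2·M_2 = 6(Δ_1 - Δ_0) = -51
  2·M_1 + 8·M_2 + 2·M_3 = 6(Δ_2 - Δ_1) = 6
  2·M_2 + 6·M_3 + 1·M_4 = 6(Δ_3 - Δ_2) = -3
Natural end conditions: M_0 = M_4 = 0.
Forward elimination and back-substitution give M_0 = 0, M_1 = -291/41, M_2 = 237/82, M_3 = -60/41, M_4 = 0.
On [3, 5], with S_1(x) = a_1 + b_1·(x - 3) + c_1·(x - 3)² + d_1·(x - 3)³: c_1 = M_1/2 = -291/82, d_1 = (M_2 - M_1)/(6h_1) = 273/328, b_1 = Δ_1 - h_1(2M_1 + M_2)/6 = 52/41.

-3.5488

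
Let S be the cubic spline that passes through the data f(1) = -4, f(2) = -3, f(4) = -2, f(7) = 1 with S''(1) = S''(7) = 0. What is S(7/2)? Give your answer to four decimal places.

-2.2433

With m_i denoting the second derivative at x_i, h_i = 1, 2, 3, and Δ_i = (y_(i+1) − y_i)/h_i = 1, 1/2, 1:
  1·m_0 + 6·m_1 + 2·m_2 = 6(Δ_1 - Δ_0) = -3
  2·m_1 + 10·m_2 + 3·m_3 = 6(Δ_2 - Δ_1) = 3
Natural end conditions: m_0 = m_3 = 0.
Hence m_0 = 0, m_1 = -9/14, m_2 = 3/7, m_3 = 0.
On [2, 4], S(t) = -3 + 11/14·(t - 2) - 9/28·(t - 2)² + 5/56·(t - 2)³.
With (t - 2) = 3/2: S(7/2) = -1005/448.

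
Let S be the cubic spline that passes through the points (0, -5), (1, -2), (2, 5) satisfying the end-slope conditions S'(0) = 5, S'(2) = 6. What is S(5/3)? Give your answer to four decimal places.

Write M_i for S''(x_i). With h_i = 1, 1 and divided differences Δ_i = 3, 7, the continuity of S' gives the tridiagonal system
  1·M_0 + 4·M_1 + 1·M_2 = 6(Δ_1 - Δ_0) = 24
Clamped end conditions give two more equations: 2h_0·M_0 + h_0·M_1 = 6(Δ_0 - S'(0)) = -12 and h_1·M_1 + 2h_1·M_2 = 6(S'(2) - Δ_1) = -6.
Solving the tridiagonal system: M_0 = -23/2, M_1 = 11, M_2 = -17/2.
On [1, 2], S(x) = -2 + 19/4·(x - 1) + 11/2·(x - 1)² - 13/4·(x - 1)³.
With (x - 1) = 2/3: S(5/3) = 143/54.

2.6481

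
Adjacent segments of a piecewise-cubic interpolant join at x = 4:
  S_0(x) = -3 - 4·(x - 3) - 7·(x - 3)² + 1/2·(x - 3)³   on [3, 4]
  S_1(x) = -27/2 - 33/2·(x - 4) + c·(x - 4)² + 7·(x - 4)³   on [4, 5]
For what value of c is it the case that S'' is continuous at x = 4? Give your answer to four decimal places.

S_0''(x) = -14 + 3·(x - 3), so S_0''(4) = -11. On the right, S_1''(4) = 2c, so c = -11/2.

-5.5000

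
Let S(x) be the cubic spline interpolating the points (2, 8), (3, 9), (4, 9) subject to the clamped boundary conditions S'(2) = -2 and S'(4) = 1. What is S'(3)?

Put σ_i = S'' at the i-th knot. Here h = (1, 1) and Δ = (1, 0), so the interior equations h_(i-1)·σ_(i-1) + 2(h_(i-1)+h_i)·σ_i + h_i·σ_(i+1) = 6(Δ_i − Δ_(i-1)) read
  1·σ_0 + 4·σ_1 + 1·σ_2 = 6(Δ_1 - Δ_0) = -6
Clamped end conditions give two more equations: 2h_0·σ_0 + h_0·σ_1 = 6(Δ_0 - S'(2)) = 18 and h_1·σ_1 + 2h_1·σ_2 = 6(S'(4) - Δ_1) = 6.
Solving: σ_0 = 12, σ_1 = -6, σ_2 = 6.
On [3, 4], S'(x) = b_1 + 2c_1·(x - 3) + 3d_1·(x - 3)² with b_1 = Δ_1 - h_1(2σ_1 + σ_2)/6 = 1, c_1 = σ_1/2 = -3, d_1 = (σ_2 - σ_1)/(6h_1) = 2. So S'(3) = 1.

1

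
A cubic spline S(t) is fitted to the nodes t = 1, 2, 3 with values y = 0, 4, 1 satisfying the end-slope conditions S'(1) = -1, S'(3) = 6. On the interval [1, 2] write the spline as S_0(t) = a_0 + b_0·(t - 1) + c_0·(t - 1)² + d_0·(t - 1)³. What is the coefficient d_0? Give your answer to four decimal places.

-9.5000

Put M_i = S'' at the i-th knot. Here h = (1, 1) and Δ = (4, -3), so the interior equations h_(i-1)·M_(i-1) + 2(h_(i-1)+h_i)·M_i + h_i·M_(i+1) = 6(Δ_i − Δ_(i-1)) read
  1·M_0 + 4·M_1 + 1·M_2 = 6(Δ_1 - Δ_0) = -42
Clamped end conditions give two more equations: 2h_0·M_0 + h_0·M_1 = 6(Δ_0 - S'(1)) = 30 and h_1·M_1 + 2h_1·M_2 = 6(S'(3) - Δ_1) = 54.
Solving the tridiagonal system: M_0 = 29, M_1 = -28, M_2 = 41.
On [1, 2], with S_0(t) = a_0 + b_0·(t - 1) + c_0·(t - 1)² + d_0·(t - 1)³: c_0 = M_0/2 = 29/2, d_0 = (M_1 - M_0)/(6h_0) = -19/2, b_0 = Δ_0 - h_0(2M_0 + M_1)/6 = -1.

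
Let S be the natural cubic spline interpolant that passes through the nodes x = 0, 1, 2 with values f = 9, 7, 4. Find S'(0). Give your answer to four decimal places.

-1.7500

Write m_i for S''(x_i). With h_i = 1, 1 and divided differences Δ_i = -2, -3, the continuity of S' gives the tridiagonal system
  1·m_0 + 4·m_1 + 1·m_2 = 6(Δ_1 - Δ_0) = -6
Natural end conditions: m_0 = m_2 = 0.
Hence m_0 = 0, m_1 = -3/2, m_2 = 0.
On [0, 1], S'(x) = b_0 + 2c_0·x + 3d_0·x² with b_0 = Δ_0 - h_0(2m_0 + m_1)/6 = -7/4, c_0 = m_0/2 = 0, d_0 = (m_1 - m_0)/(6h_0) = -1/4. So S'(0) = -7/4.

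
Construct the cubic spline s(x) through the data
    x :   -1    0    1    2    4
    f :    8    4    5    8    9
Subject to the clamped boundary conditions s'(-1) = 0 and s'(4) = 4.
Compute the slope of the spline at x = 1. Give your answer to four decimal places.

3.4146

Write M_i for s''(x_i). With h_i = 1, 1, 1, 2 and divided differences Δ_i = -4, 1, 3, 1/2, the continuity of s' gives the tridiagonal system
  1·M_0 + 4·M_1 + 1·M_2 = 6(Δ_1 - Δ_0) = 30
  1·M_1 + 4·M_2 + 1·M_3 = 6(Δ_2 - Δ_1) = 12
  1·M_2 + 6·M_3 + 2·M_4 = 6(Δ_3 - Δ_2) = -15
Clamped end conditions give two more equations: 2h_0·M_0 + h_0·M_1 = 6(Δ_0 - s'(-1)) = -24 and h_3·M_3 + 2h_3·M_4 = 6(s'(4) - Δ_3) = 21.
Forward elimination and back-substitution give M_0 = -1459/82, M_1 = 475/41, M_2 = 119/82, M_3 = -221/41, M_4 = 1303/164.
On [1, 2], s'(x) = b_2 + 2c_2·(x - 1) + 3d_2·(x - 1)² with b_2 = Δ_2 - h_2(2M_2 + M_3)/6 = 140/41, c_2 = M_2/2 = 119/164, d_2 = (M_3 - M_2)/(6h_2) = -187/164. So s'(1) = 140/41.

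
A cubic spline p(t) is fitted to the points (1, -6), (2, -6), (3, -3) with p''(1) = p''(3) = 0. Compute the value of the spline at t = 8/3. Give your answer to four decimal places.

-4.2222

Write M_i for p''(x_i). With h_i = 1, 1 and divided differences Δ_i = 0, 3, the continuity of p' gives the tridiagonal system
  1·M_0 + 4·M_1 + 1·M_2 = 6(Δ_1 - Δ_0) = 18
Natural end conditions: M_0 = M_2 = 0.
Forward elimination and back-substitution give M_0 = 0, M_1 = 9/2, M_2 = 0.
On [2, 3], p(t) = -6 + 3/2·(t - 2) + 9/4·(t - 2)² - 3/4·(t - 2)³.
With (t - 2) = 2/3: p(8/3) = -38/9.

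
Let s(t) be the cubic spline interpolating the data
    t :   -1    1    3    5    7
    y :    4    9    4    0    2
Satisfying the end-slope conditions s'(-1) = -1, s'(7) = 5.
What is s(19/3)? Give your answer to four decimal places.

-0.1720

Put M_i = s'' at the i-th knot. Here h = (2, 2, 2, 2) and Δ = (5/2, -5/2, -2, 1), so the interior equations h_(i-1)·M_(i-1) + 2(h_(i-1)+h_i)·M_i + h_i·M_(i+1) = 6(Δ_i − Δ_(i-1)) read
  2·M_0 + 8·M_1 + 2·M_2 = 6(Δ_1 - Δ_0) = -30
  2·M_1 + 8·M_2 + 2·M_3 = 6(Δ_2 - Δ_1) = 3
  2·M_2 + 8·M_3 + 2·M_4 = 6(Δ_3 - Δ_2) = 18
Clamped end conditions give two more equations: 2h_0·M_0 + h_0·M_1 = 6(Δ_0 - s'(-1)) = 21 and h_3·M_3 + 2h_3·M_4 = 6(s'(7) - Δ_3) = 24.
Hence M_0 = 471/56, M_1 = -177/28, M_2 = 15/8, M_3 = 9/28, M_4 = 327/56.
On [5, 7], s(t) = 0 - 65/56·(t - 5) + 9/56·(t - 5)² + 103/224·(t - 5)³.
With (t - 5) = 4/3: s(19/3) = -65/378.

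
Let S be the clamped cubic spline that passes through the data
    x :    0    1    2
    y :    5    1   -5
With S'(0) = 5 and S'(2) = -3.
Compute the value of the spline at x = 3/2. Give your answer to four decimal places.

With m_i denoting the second derivative at x_i, h_i = 1, 1, and Δ_i = (y_(i+1) − y_i)/h_i = -4, -6:
  1·m_0 + 4·m_1 + 1·m_2 = 6(Δ_1 - Δ_0) = -12
Clamped end conditions give two more equations: 2h_0·m_0 + h_0·m_1 = 6(Δ_0 - S'(0)) = -54 and h_1·m_1 + 2h_1·m_2 = 6(S'(2) - Δ_1) = 18.
Forward elimination and back-substitution give m_0 = -28, m_1 = 2, m_2 = 8.
On [1, 2], S(x) = 1 - 8·(x - 1) + 1·(x - 1)² + 1·(x - 1)³.
With (x - 1) = 1/2: S(3/2) = -21/8.

-2.6250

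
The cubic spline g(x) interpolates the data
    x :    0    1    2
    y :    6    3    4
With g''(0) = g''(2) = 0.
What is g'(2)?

2

Write M_i for g''(x_i). With h_i = 1, 1 and divided differences Δ_i = -3, 1, the continuity of g' gives the tridiagonal system
  1·M_0 + 4·M_1 + 1·M_2 = 6(Δ_1 - Δ_0) = 24
Natural end conditions: M_0 = M_2 = 0.
Solving: M_0 = 0, M_1 = 6, M_2 = 0.
On [1, 2], g'(x) = b_1 + 2c_1·(x - 1) + 3d_1·(x - 1)² with b_1 = Δ_1 - h_1(2M_1 + M_2)/6 = -1, c_1 = M_1/2 = 3, d_1 = (M_2 - M_1)/(6h_1) = -1. So g'(2) = 2.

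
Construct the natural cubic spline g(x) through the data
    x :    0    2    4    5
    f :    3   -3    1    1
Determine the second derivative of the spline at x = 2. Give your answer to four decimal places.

Put M_i = g'' at the i-th knot. Here h = (2, 2, 1) and Δ = (-3, 2, 0), so the interior equations h_(i-1)·M_(i-1) + 2(h_(i-1)+h_i)·M_i + h_i·M_(i+1) = 6(Δ_i − Δ_(i-1)) read
  2·M_0 + 8·M_1 + 2·M_2 = 6(Δ_1 - Δ_0) = 30
  2·M_1 + 6·M_2 + 1·M_3 = 6(Δ_2 - Δ_1) = -12
Natural end conditions: M_0 = M_3 = 0.
Hence M_0 = 0, M_1 = 51/11, M_2 = -39/11, M_3 = 0.

4.6364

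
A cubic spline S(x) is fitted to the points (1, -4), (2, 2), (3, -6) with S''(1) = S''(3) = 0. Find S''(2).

Let σ_i = S''(x_i). Step sizes h_i = 1, 1; slopes of the chords Δ_i = (y_(i+1) - y_i)/h_i = 6, -8.
  1·σ_0 + 4·σ_1 + 1·σ_2 = 6(Δ_1 - Δ_0) = -84
Natural end conditions: σ_0 = σ_2 = 0.
Solving: σ_0 = 0, σ_1 = -21, σ_2 = 0.

-21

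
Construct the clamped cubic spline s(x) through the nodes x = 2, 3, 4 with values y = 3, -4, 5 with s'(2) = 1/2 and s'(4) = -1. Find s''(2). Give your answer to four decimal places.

-47.2500

Write M_i for s''(x_i). With h_i = 1, 1 and divided differences Δ_i = -7, 9, the continuity of s' gives the tridiagonal system
  1·M_0 + 4·M_1 + 1·M_2 = 6(Δ_1 - Δ_0) = 96
Clamped end conditions give two more equations: 2h_0·M_0 + h_0·M_1 = 6(Δ_0 - s'(2)) = -45 and h_1·M_1 + 2h_1·M_2 = 6(s'(4) - Δ_1) = -60.
Forward elimination and back-substitution give M_0 = -189/4, M_1 = 99/2, M_2 = -219/4.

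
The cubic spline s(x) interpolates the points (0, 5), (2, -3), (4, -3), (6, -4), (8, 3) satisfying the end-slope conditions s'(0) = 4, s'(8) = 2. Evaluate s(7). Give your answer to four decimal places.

Put M_i = s'' at the i-th knot. Here h = (2, 2, 2, 2) and Δ = (-4, 0, -1/2, 7/2), so the interior equations h_(i-1)·M_(i-1) + 2(h_(i-1)+h_i)·M_i + h_i·M_(i+1) = 6(Δ_i − Δ_(i-1)) read
  2·M_0 + 8·M_1 + 2·M_2 = 6(Δ_1 - Δ_0) = 24
  2·M_1 + 8·M_2 + 2·M_3 = 6(Δ_2 - Δ_1) = -3
  2·M_2 + 8·M_3 + 2·M_4 = 6(Δ_3 - Δ_2) = 24
Clamped end conditions give two more equations: 2h_0·M_0 + h_0·M_1 = 6(Δ_0 - s'(0)) = -48 and h_3·M_3 + 2h_3·M_4 = 6(s'(8) - Δ_3) = -9.
Forward elimination and back-substitution give M_0 = -893/56, M_1 = 221/28, M_2 = -29/8, M_3 = 143/28, M_4 = -269/56.
On [6, 8], s(x) = -4 + 95/56·(x - 6) + 143/56·(x - 6)² - 185/224·(x - 6)³.
With (x - 6) = 1: s(7) = -129/224.

-0.5759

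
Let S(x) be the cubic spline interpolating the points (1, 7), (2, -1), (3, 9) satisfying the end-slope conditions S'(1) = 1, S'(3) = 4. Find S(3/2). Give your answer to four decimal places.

3.0938

Let m_i = S''(x_i). Step sizes h_i = 1, 1; slopes of the chords Δ_i = (y_(i+1) - y_i)/h_i = -8, 10.
  1·m_0 + 4·m_1 + 1·m_2 = 6(Δ_1 - Δ_0) = 108
Clamped end conditions give two more equations: 2h_0·m_0 + h_0·m_1 = 6(Δ_0 - S'(1)) = -54 and h_1·m_1 + 2h_1·m_2 = 6(S'(3) - Δ_1) = -36.
Forward elimination and back-substitution give m_0 = -105/2, m_1 = 51, m_2 = -87/2.
On [1, 2], S(x) = 7 + 1·(x - 1) - 105/4·(x - 1)² + 69/4·(x - 1)³.
With (x - 1) = 1/2: S(3/2) = 99/32.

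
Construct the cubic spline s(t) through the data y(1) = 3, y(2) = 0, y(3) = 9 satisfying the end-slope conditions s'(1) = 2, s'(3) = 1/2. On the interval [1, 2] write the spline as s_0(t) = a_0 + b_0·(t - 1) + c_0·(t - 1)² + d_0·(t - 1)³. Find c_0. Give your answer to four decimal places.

Let m_i = s''(x_i). Step sizes h_i = 1, 1; slopes of the chords Δ_i = (y_(i+1) - y_i)/h_i = -3, 9.
  1·m_0 + 4·m_1 + 1·m_2 = 6(Δ_1 - Δ_0) = 72
Clamped end conditions give two more equations: 2h_0·m_0 + h_0·m_1 = 6(Δ_0 - s'(1)) = -30 and h_1·m_1 + 2h_1·m_2 = 6(s'(3) - Δ_1) = -51.
Forward elimination and back-substitution give m_0 = -135/4, m_1 = 75/2, m_2 = -177/4.
On [1, 2], with s_0(t) = a_0 + b_0·(t - 1) + c_0·(t - 1)² + d_0·(t - 1)³: c_0 = m_0/2 = -135/8, d_0 = (m_1 - m_0)/(6h_0) = 95/8, b_0 = Δ_0 - h_0(2m_0 + m_1)/6 = 2.

-16.8750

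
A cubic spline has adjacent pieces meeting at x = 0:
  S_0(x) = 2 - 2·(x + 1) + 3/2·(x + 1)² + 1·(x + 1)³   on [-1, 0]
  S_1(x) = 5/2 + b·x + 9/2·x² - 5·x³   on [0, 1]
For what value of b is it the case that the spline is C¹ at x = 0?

4

S_0'(x) = -2 + 3·(x + 1) + 3·(x + 1)², so S_0'(0) = 4. On the right, S_1'(0) = b, so b = 4.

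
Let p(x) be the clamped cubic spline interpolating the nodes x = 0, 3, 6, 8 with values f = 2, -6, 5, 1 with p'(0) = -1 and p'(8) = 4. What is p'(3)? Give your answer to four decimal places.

Put m_i = p'' at the i-th knot. Here h = (3, 3, 2) and Δ = (-8/3, 11/3, -2), so the interior equations h_(i-1)·m_(i-1) + 2(h_(i-1)+h_i)·m_i + h_i·m_(i+1) = 6(Δ_i − Δ_(i-1)) read
  3·m_0 + 12·m_1 + 3·m_2 = 6(Δ_1 - Δ_0) = 38
  3·m_1 + 10·m_2 + 2·m_3 = 6(Δ_2 - Δ_1) = -34
Clamped end conditions give two more equations: 2h_0·m_0 + h_0·m_1 = 6(Δ_0 - p'(0)) = -10 and h_2·m_2 + 2h_2·m_3 = 6(p'(8) - Δ_2) = 36.
Solving: m_0 = -92/19, m_1 = 362/57, m_2 = -150/19, m_3 = 246/19.
On [3, 6], p'(x) = b_1 + 2c_1·(x - 3) + 3d_1·(x - 3)² with b_1 = Δ_1 - h_1(2m_1 + m_2)/6 = 24/19, c_1 = m_1/2 = 181/57, d_1 = (m_2 - m_1)/(6h_1) = -406/513. So p'(3) = 24/19.

1.2632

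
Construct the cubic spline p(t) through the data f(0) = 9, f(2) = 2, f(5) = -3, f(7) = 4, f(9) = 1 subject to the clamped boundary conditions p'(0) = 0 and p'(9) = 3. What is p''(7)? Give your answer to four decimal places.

-7.4435

Put m_i = p'' at the i-th knot. Here h = (2, 3, 2, 2) and Δ = (-7/2, -5/3, 7/2, -3/2), so the interior equations h_(i-1)·m_(i-1) + 2(h_(i-1)+h_i)·m_i + h_i·m_(i+1) = 6(Δ_i − Δ_(i-1)) read
  2·m_0 + 10·m_1 + 3·m_2 = 6(Δ_1 - Δ_0) = 11
  3·m_1 + 10·m_2 + 2·m_3 = 6(Δ_2 - Δ_1) = 31
  2·m_2 + 8·m_3 + 2·m_4 = 6(Δ_3 - Δ_2) = -30
Clamped end conditions give two more equations: 2h_0·m_0 + h_0·m_1 = 6(Δ_0 - p'(0)) = -21 and h_3·m_3 + 2h_3·m_4 = 6(p'(9) - Δ_3) = 27.
Solving the tridiagonal system: m_0 = -4055/708, m_1 = 169/177, m_2 = 1523/354, m_3 = -2635/354, m_4 = 3707/354.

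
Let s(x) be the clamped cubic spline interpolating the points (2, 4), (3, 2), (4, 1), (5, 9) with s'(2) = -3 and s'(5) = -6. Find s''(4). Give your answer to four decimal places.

Write m_i for s''(x_i). With h_i = 1, 1, 1 and divided differences Δ_i = -2, -1, 8, the continuity of s' gives the tridiagonal system
  1·m_0 + 4·m_1 + 1·m_2 = 6(Δ_1 - Δ_0) = 6
  1·m_1 + 4·m_2 + 1·m_3 = 6(Δ_2 - Δ_1) = 54
Clamped end conditions give two more equations: 2h_0·m_0 + h_0·m_1 = 6(Δ_0 - s'(2)) = 6 and h_2·m_2 + 2h_2·m_3 = 6(s'(5) - Δ_2) = -84.
Hence m_0 = 34/5, m_1 = -38/5, m_2 = 148/5, m_3 = -284/5.

29.6000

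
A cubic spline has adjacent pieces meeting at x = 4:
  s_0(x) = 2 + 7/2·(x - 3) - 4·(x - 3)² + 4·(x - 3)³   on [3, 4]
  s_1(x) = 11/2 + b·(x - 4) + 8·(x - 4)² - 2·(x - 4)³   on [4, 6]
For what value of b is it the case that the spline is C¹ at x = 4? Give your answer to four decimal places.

s_0'(x) = 7/2 - 8·(x - 3) + 12·(x - 3)², so s_0'(4) = 15/2. On the right, s_1'(4) = b, so b = 15/2.

7.5000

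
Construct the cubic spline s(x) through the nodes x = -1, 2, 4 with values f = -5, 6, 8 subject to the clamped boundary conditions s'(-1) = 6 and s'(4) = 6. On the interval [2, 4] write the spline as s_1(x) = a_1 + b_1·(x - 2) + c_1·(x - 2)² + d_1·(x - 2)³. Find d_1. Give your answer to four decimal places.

Let M_i = s''(x_i). Step sizes h_i = 3, 2; slopes of the chords Δ_i = (y_(i+1) - y_i)/h_i = 11/3, 1.
  3·M_0 + 10·M_1 + 2·M_2 = 6(Δ_1 - Δ_0) = -16
Clamped end conditions give two more equations: 2h_0·M_0 + h_0·M_1 = 6(Δ_0 - s'(-1)) = -14 and h_1·M_1 + 2h_1·M_2 = 6(s'(4) - Δ_1) = 30.
Solving: M_0 = -11/15, M_1 = -16/5, M_2 = 91/10.
On [2, 4], with s_1(x) = a_1 + b_1·(x - 2) + c_1·(x - 2)² + d_1·(x - 2)³: c_1 = M_1/2 = -8/5, d_1 = (M_2 - M_1)/(6h_1) = 41/40, b_1 = Δ_1 - h_1(2M_1 + M_2)/6 = 1/10.

1.0250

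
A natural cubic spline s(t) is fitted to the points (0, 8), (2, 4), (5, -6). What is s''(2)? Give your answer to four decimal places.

-0.8000

Write σ_i for s''(x_i). With h_i = 2, 3 and divided differences Δ_i = -2, -10/3, the continuity of s' gives the tridiagonal system
  2·σ_0 + 10·σ_1 + 3·σ_2 = 6(Δ_1 - Δ_0) = -8
Natural end conditions: σ_0 = σ_2 = 0.
Forward elimination and back-substitution give σ_0 = 0, σ_1 = -4/5, σ_2 = 0.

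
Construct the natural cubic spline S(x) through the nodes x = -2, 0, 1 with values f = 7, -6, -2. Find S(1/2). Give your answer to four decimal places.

Write σ_i for S''(x_i). With h_i = 2, 1 and divided differences Δ_i = -13/2, 4, the continuity of S' gives the tridiagonal system
  2·σ_0 + 6·σ_1 + 1·σ_2 = 6(Δ_1 - Δ_0) = 63
Natural end conditions: σ_0 = σ_2 = 0.
Solving: σ_0 = 0, σ_1 = 21/2, σ_2 = 0.
On [0, 1], S(x) = -6 + 1/2·x + 21/4·x² - 7/4·x³.
With x = 1/2: S(1/2) = -149/32.

-4.6563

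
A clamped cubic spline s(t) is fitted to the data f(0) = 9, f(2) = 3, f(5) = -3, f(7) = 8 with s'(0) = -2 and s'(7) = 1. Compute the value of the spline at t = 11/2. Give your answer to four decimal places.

-0.1709

Let m_i = s''(x_i). Step sizes h_i = 2, 3, 2; slopes of the chords Δ_i = (y_(i+1) - y_i)/h_i = -3, -2, 11/2.
  2·m_0 + 10·m_1 + 3·m_2 = 6(Δ_1 - Δ_0) = 6
  3·m_1 + 10·m_2 + 2·m_3 = 6(Δ_2 - Δ_1) = 45
Clamped end conditions give two more equations: 2h_0·m_0 + h_0·m_1 = 6(Δ_0 - s'(0)) = -6 and h_2·m_2 + 2h_2·m_3 = 6(s'(7) - Δ_2) = -27.
Forward elimination and back-substitution give m_0 = -27/32, m_1 = -21/16, m_2 = 111/16, m_3 = -327/32.
On [5, 7], s(t) = -3 + 137/32·(t - 5) + 111/32·(t - 5)² - 183/128·(t - 5)³.
With (t - 5) = 1/2: s(11/2) = -175/1024.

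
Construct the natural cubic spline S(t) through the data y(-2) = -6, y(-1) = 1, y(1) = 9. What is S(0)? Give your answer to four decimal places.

With σ_i denoting the second derivative at x_i, h_i = 1, 2, and Δ_i = (y_(i+1) − y_i)/h_i = 7, 4:
  1·σ_0 + 6·σ_1 + 2·σ_2 = 6(Δ_1 - Δ_0) = -18
Natural end conditions: σ_0 = σ_2 = 0.
Solving: σ_0 = 0, σ_1 = -3, σ_2 = 0.
On [-1, 1], S(t) = 1 + 6·(t + 1) - 3/2·(t + 1)² + 1/4·(t + 1)³.
With (t + 1) = 1: S(0) = 23/4.

5.7500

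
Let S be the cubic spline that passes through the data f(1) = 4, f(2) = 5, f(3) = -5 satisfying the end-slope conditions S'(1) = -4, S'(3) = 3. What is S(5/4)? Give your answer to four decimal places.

3.8984

With M_i denoting the second derivative at x_i, h_i = 1, 1, and Δ_i = (y_(i+1) − y_i)/h_i = 1, -10:
  1·M_0 + 4·M_1 + 1·M_2 = 6(Δ_1 - Δ_0) = -66
Clamped end conditions give two more equations: 2h_0·M_0 + h_0·M_1 = 6(Δ_0 - S'(1)) = 30 and h_1·M_1 + 2h_1·M_2 = 6(S'(3) - Δ_1) = 78.
Solving the tridiagonal system: M_0 = 35, M_1 = -40, M_2 = 59.
On [1, 2], S(x) = 4 - 4·(x - 1) + 35/2·(x - 1)² - 25/2·(x - 1)³.
With (x - 1) = 1/4: S(5/4) = 499/128.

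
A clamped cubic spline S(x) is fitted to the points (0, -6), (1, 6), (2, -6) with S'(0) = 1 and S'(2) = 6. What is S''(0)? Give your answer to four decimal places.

71.5000

Write M_i for S''(x_i). With h_i = 1, 1 and divided differences Δ_i = 12, -12, the continuity of S' gives the tridiagonal system
  1·M_0 + 4·M_1 + 1·M_2 = 6(Δ_1 - Δ_0) = -144
Clamped end conditions give two more equations: 2h_0·M_0 + h_0·M_1 = 6(Δ_0 - S'(0)) = 66 and h_1·M_1 + 2h_1·M_2 = 6(S'(2) - Δ_1) = 108.
Solving: M_0 = 143/2, M_1 = -77, M_2 = 185/2.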